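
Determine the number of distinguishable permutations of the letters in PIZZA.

The 5 letters of PIZZA have repeats: Z appearing twice.
The number of distinct arrangements is 5!/(2!) = 120/2 = 60.

60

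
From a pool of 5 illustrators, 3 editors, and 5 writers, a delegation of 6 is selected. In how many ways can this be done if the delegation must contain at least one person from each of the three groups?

1450

Total 6-person selections from all 13: C(13,6) = 1716.
Selections missing a whole group: no illustrators → C(8,6) = 28; no editors → C(10,6) = 210; no writers → C(8,6) = 28.
Add back selections omitting two groups (i.e. drawn from a single group): C(5,6) + C(3,6) + C(5,6) = 0.
By inclusion–exclusion: 1716 − 266 + 0 = 1450.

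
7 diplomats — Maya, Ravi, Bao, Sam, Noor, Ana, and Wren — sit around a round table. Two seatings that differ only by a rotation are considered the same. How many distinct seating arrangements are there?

720

Seat Maya anywhere (absorbing the rotational symmetry), then permute the other 6: (6)! = 720.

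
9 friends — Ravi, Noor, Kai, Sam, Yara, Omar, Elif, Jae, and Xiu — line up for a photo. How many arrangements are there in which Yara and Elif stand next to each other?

80640

Place the 7 others and the Yara-Elif pair as 8 objects in a line; the pair has 2 internal arrangements.
So the count is 2·(8)! = 80640.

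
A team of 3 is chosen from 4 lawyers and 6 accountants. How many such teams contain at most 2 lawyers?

116

Split by how many lawyers are chosen (0 through 2).
Sum: C(4,0)·C(6,3) + C(4,1)·C(6,2) + C(4,2)·C(6,1) = 20 + 60 + 36 = 116.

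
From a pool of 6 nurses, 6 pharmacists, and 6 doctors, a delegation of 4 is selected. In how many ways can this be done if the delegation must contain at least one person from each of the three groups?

1620

Unrestricted: C(18,4) = 3060 ways to pick any 4 of the 18.
Selections missing a whole group: no nurses → C(12,4) = 495; no pharmacists → C(12,4) = 495; no doctors → C(12,4) = 495.
Add back selections omitting two groups (i.e. drawn from a single group): C(6,4) + C(6,4) + C(6,4) = 45.
By inclusion–exclusion: 3060 − 1485 + 45 = 1620.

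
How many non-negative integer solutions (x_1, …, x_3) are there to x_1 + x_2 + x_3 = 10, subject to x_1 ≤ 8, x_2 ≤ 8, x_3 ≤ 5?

Ignoring the caps, the number of non-negative solutions to x_1+…+x_3 = 10 is C(12,2) = 66.
Subtract solutions that violate a single cap (substitute x_i' = x_i − (cap_i+1)): x_1 ≥ 9 gives C(3,2) = 3; x_2 ≥ 9 gives C(3,2) = 3; x_3 ≥ 6 gives C(6,2) = 15. Together 21.
No two caps can be exceeded simultaneously, so the pair terms are all 0.
By inclusion–exclusion the count is 66 − 21 + 0 = 45.

45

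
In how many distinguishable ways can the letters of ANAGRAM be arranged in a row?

840

The 7 letters of ANAGRAM have repeats: A appearing 3 times.
Dividing 7! = 5040 by 3! = 6 for the repeated letters gives 840.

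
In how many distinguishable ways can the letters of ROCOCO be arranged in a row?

Letter multiplicities in ROCOCO: C×2, O×3, R×1.
The number of distinct arrangements is 6!/(3!·2!) = 720/12 = 60.

60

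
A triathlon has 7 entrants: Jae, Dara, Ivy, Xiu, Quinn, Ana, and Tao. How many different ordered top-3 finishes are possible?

There are 7 choices for 1st place, 6 for 2nd, and 5 for 3rd.
That gives 7 × 6 × 5 = 210.

210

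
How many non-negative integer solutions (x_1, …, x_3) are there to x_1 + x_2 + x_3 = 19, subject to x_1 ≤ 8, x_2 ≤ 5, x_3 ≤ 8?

Ignoring the caps, the number of non-negative solutions to x_1+…+x_3 = 19 is C(21,2) = 210.
Subtract solutions that violate a single cap (substitute x_i' = x_i − (cap_i+1)): x_1 ≥ 9 gives C(12,2) = 66; x_2 ≥ 6 gives C(15,2) = 105; x_3 ≥ 9 gives C(12,2) = 66. Together 237.
Add back pairs where two caps are both exceeded: 15 + 3 + 15 = 33.
By inclusion–exclusion the count is 210 − 237 + 33 = 6.

6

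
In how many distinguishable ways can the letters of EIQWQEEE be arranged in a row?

EIQWQEEE has 8 letters with E appearing 4 times and Q appearing twice.
So there are 8! / (4!·2!) = 840 distinguishable arrangements.

840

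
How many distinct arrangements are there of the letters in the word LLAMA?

30

The 5 letters of LLAMA have repeats: A appearing twice and L appearing twice.
The number of distinct arrangements is 5!/(2!·2!) = 120/4 = 30.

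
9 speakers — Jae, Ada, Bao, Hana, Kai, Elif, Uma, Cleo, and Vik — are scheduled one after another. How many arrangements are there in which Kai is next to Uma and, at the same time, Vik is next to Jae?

Treat {Kai,Uma} as one block (2 orders) and {Vik,Jae} as another (2 orders).
That leaves 7 units to arrange: 2 × 2 × 7! = 4 × 5040 = 20160.

20160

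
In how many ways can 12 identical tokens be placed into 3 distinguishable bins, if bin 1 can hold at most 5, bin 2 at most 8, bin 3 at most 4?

Ignoring the caps, the number of non-negative solutions to x_1+…+x_3 = 12 is C(14,2) = 91.
Subtract solutions that violate a single cap (substitute x_i' = x_i − (cap_i+1)): x_1 ≥ 6 gives C(8,2) = 28; x_2 ≥ 9 gives C(5,2) = 10; x_3 ≥ 5 gives C(9,2) = 36. Together 74.
Add back pairs where two caps are both exceeded: 0 + 3 + 0 = 3.
By inclusion–exclusion the count is 91 − 74 + 3 = 20.

20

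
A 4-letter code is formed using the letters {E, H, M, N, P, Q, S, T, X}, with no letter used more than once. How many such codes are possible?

3024

Choose and order 4 of the 9 symbols: the first letter has 9 options, the next 8, then 7, 6.
9 × 8 × 7 × 6 = 3024.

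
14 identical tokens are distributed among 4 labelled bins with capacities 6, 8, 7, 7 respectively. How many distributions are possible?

336

By stars and bars, unrestricted non-negative solutions to x_1+…+x_4 = 14 number C(14+3,3) = 680.
Subtract solutions that violate a single cap (substitute x_i' = x_i − (cap_i+1)): x_1 ≥ 7 gives C(10,3) = 120; x_2 ≥ 9 gives C(8,3) = 56; x_3 ≥ 8 gives C(9,3) = 84; x_4 ≥ 8 gives C(9,3) = 84. Together 344.
No two caps can be exceeded simultaneously, so the pair terms are all 0.
By inclusion–exclusion the count is 680 − 344 + 0 = 336.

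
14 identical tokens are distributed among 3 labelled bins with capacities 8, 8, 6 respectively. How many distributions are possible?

42

Ignoring the caps, the number of non-negative solutions to x_1+…+x_3 = 14 is C(16,2) = 120.
Subtract solutions that violate a single cap (substitute x_i' = x_i − (cap_i+1)): x_1 ≥ 9 gives C(7,2) = 21; x_2 ≥ 9 gives C(7,2) = 21; x_3 ≥ 7 gives C(9,2) = 36. Together 78.
No two caps can be exceeded simultaneously, so the pair terms are all 0.
By inclusion–exclusion the count is 120 − 78 + 0 = 42.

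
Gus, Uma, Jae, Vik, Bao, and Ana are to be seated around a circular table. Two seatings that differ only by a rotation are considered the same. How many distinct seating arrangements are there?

Seat Gus anywhere (absorbing the rotational symmetry), then permute the other 5: (5)! = 120.

120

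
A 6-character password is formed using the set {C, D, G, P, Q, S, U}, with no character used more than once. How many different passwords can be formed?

Choose and order 6 of the 7 symbols: the first character has 7 options, the next 6, and so on down to 2.
7 × 6 × 5 × 4 × 3 × 2 = 5040.

5040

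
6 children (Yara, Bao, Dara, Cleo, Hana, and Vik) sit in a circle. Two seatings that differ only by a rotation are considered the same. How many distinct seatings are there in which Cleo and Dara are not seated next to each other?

72

Without the restriction there are (5)! = 120 seatings.
Those with Cleo next to Dara: fuse the pair into one unit and seat 5 units around a circle — 2·(4)! = 48.
Subtracting, 120 − 48 = 72.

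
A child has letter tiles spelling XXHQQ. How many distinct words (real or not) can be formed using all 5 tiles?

30

The 5 letters of XXHQQ have repeats: Q appearing twice and X appearing twice.
The number of distinct arrangements is 5!/(2!·2!) = 120/4 = 30.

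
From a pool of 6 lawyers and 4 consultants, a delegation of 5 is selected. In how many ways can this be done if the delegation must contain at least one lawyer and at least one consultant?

246

With no constraint there are C(10,5) = 252 possible selections.
Subtract selections that omit an entire group: no lawyers → C(4,5) = 0; no consultants → C(6,5) = 6.
Both groups omitted at once is impossible, so 252 − 6 = 246.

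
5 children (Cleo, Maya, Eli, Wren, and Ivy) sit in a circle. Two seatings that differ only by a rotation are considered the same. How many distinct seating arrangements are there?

Seat Cleo anywhere (absorbing the rotational symmetry), then permute the other 4: (4)! = 24.

24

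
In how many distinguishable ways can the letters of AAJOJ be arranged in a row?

30

The 5 letters of AAJOJ have repeats: A appearing twice and J appearing twice.
Dividing 5! = 120 by 2!·2! = 4 for the repeated letters gives 30.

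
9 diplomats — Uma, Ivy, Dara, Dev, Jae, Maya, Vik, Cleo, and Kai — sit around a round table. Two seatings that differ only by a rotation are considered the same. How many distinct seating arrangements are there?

Around a circle, 9 distinct people have 9!/9 = (8)! = 40320 rotationally distinct seatings.

40320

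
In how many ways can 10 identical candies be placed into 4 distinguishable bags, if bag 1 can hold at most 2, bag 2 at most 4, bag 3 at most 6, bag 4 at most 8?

Ignoring the caps, the number of non-negative solutions to x_1+…+x_4 = 10 is C(13,3) = 286.
Subtract solutions that violate a single cap (substitute x_i' = x_i − (cap_i+1)): x_1 ≥ 3 gives C(10,3) = 120; x_2 ≥ 5 gives C(8,3) = 56; x_3 ≥ 7 gives C(6,3) = 20; x_4 ≥ 9 gives C(4,3) = 4. Together 200.
Add back pairs where two caps are both exceeded: 10 + 1 + 0 + 0 + 0 + 0 = 11.
By inclusion–exclusion the count is 286 − 200 + 11 = 97.

97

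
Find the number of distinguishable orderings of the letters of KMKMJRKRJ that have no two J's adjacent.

5880

There are 9!/(3!·2!·2!·2!) = 7560 arrangements of KMKMJRKRJ in total.
Arrangements with the J's together: treat JJ as one letter, giving (8)!/(3!·2!·2!) = 1680.
Subtracting, 7560 − 1680 = 5880 arrangements keep the J's apart.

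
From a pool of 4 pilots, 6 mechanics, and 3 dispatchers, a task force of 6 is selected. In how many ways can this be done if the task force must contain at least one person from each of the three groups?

With no constraint there are C(13,6) = 1716 possible selections.
Subtract selections that omit an entire group: no pilots → C(9,6) = 84; no mechanics → C(7,6) = 7; no dispatchers → C(10,6) = 210.
Add back selections omitting two groups (i.e. drawn from a single group): C(4,6) + C(6,6) + C(3,6) = 1.
By inclusion–exclusion: 1716 − 301 + 1 = 1416.

1416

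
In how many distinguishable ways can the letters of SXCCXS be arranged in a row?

90

SXCCXS has 6 letters with C appearing twice, S appearing twice, and X appearing twice.
Dividing 6! = 720 by 2!·2!·2! = 8 for the repeated letters gives 90.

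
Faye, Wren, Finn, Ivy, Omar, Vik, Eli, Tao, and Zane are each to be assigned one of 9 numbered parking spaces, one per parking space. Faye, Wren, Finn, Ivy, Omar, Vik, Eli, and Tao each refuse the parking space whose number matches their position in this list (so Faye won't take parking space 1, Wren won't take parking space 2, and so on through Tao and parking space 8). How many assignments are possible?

Let Aᵢ (for 1 ≤ i ≤ 8) be the placements that put person i in their forbidden parking space. Any j of these fix j positions, leaving (9−j)! ways to fill the rest, and there are C(8,j) ways to pick which j.
By inclusion–exclusion, the number of valid placements is Σ_{j=0}^{8} (−1)^j C(8,j)·(9−j)!.
Computing: 362880 − 322560 + 141120 − 40320 + 8400 − 1344 + 168 − 16 + 1 = 148329.

148329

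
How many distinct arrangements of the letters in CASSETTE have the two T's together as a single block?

Treat the 2 copies of T as a single block. The multiset to arrange is then {TT, A, C, E, E, S, S}, 7 items in all.
That gives (7)!/(2!·2!) = 1260 arrangements.

1260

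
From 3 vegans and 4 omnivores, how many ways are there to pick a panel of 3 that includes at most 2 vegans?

34

Split by how many vegans are chosen (0 through 2).
Sum: C(3,0)·C(4,3) + C(3,1)·C(4,2) + C(3,2)·C(4,1) = 4 + 18 + 12 = 34.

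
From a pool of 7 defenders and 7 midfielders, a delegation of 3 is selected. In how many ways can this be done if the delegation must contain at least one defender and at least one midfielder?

294

Unrestricted: C(14,3) = 364 ways to pick any 3 of the 14.
Selections missing a whole group: no defenders → C(7,3) = 35; no midfielders → C(7,3) = 35.
Both groups omitted at once is impossible, so 364 − 70 = 294.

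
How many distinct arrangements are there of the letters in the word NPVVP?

NPVVP has 5 letters with P appearing twice and V appearing twice.
Dividing 5! = 120 by 2!·2! = 4 for the repeated letters gives 30.

30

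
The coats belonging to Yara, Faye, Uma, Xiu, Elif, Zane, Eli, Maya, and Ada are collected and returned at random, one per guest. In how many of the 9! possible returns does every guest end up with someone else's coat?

Let Aᵢ be the assignments in which guest i gets their own coat. We want the size of the complement of A₁∪…∪A_9.
By inclusion–exclusion this is Σ_{j=0}^{9} (−1)^j C(9,j)·(9−j)!.
Computing: 362880 − 362880 + 181440 − 60480 + 15120 − 3024 + 504 − 72 + 9 − 1 = 133496.

133496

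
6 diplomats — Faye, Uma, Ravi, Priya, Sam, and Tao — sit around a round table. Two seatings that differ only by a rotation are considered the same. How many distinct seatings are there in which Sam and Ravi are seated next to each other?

48

Treat {Sam, Ravi} as one unit (2 internal orders) and seat the resulting 5 units around the table: (4)! circular arrangements.
So 2 × (4)! = 2 × 24 = 48.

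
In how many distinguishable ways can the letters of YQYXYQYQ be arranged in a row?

280

The 8 letters of YQYXYQYQ have repeats: Q appearing 3 times and Y appearing 4 times.
So there are 8! / (4!·3!) = 280 distinguishable arrangements.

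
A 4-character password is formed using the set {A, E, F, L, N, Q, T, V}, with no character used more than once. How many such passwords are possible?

1680

Choose and order 4 of the 8 symbols: the first character has 8 options, the next 7, then 6, 5.
That product is 8 × 7 × 6 × 5 = 1680.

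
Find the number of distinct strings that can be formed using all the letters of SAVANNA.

SAVANNA has 7 letters with A appearing 3 times and N appearing twice.
So there are 7! / (3!·2!) = 420 distinguishable arrangements.

420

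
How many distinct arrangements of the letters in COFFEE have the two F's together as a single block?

60

Treat the 2 copies of F as a single block. The multiset to arrange is then {FF, C, E, E, O}, 5 items in all.
That gives (5)!/(2!) = 60 arrangements.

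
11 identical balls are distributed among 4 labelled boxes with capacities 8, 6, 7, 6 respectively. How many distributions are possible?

264

Without the upper bounds there are C(14,3) = 364 ways to split 11 among 4 boxes.
Subtract solutions that violate a single cap (substitute x_i' = x_i − (cap_i+1)): x_1 ≥ 9 gives C(5,3) = 10; x_2 ≥ 7 gives C(7,3) = 35; x_3 ≥ 8 gives C(6,3) = 20; x_4 ≥ 7 gives C(7,3) = 35. Together 100.
No two caps can be exceeded simultaneously, so the pair terms are all 0.
By inclusion–exclusion the count is 364 − 100 + 0 = 264.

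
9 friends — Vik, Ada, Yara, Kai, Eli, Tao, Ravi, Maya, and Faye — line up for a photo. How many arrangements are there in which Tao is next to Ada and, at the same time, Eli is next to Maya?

20160

Treat {Tao,Ada} as one block (2 orders) and {Eli,Maya} as another (2 orders).
That leaves 7 units to arrange: 2 × 2 × 7! = 4 × 5040 = 20160.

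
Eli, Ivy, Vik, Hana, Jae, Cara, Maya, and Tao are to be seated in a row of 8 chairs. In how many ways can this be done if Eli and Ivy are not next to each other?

There are 8! = 40320 arrangements in all. If Eli and Ivy are adjacent, merging them into one block gives 2·(7)! = 10080 arrangements.
So 40320 − 10080 = 30240 arrangements keep them apart.

30240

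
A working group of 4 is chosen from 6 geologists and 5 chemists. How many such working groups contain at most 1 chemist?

115

Split by how many chemists are chosen (0 through 1).
Sum: C(5,0)·C(6,4) + C(5,1)·C(6,3) = 15 + 100 = 115.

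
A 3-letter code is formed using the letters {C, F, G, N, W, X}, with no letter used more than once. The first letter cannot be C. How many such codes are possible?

100

The first letter has 6−1 = 5 choices (anything except C).
The remaining 2 letters are filled from the other 5 symbols without repetition: 5 × 4 = 20.
Total: 5 × 20 = 100.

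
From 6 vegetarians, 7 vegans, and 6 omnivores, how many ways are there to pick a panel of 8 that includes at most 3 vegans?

Split by how many vegans are chosen (0 through 3).
Sum: C(7,0)·C(12,8) + C(7,1)·C(12,7) + C(7,2)·C(12,6) + C(7,3)·C(12,5) = 495 + 5544 + 19404 + 27720 = 53163.

53163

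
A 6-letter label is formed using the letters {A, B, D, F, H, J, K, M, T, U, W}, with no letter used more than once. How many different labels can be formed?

This is a permutation of 6 out of 11: P(11,6) = 11!/5!.
That product is 11 × 10 × 9 × 8 × 7 × 6 = 332640.

332640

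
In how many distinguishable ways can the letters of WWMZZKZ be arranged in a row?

420

Letter multiplicities in WWMZZKZ: K×1, M×1, W×2, Z×3.
The number of distinct arrangements is 7!/(3!·2!) = 5040/12 = 420.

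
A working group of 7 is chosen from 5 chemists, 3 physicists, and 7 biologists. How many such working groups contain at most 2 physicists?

Split by how many physicists are chosen (0 through 2).
Sum: C(3,0)·C(12,7) + C(3,1)·C(12,6) + C(3,2)·C(12,5) = 792 + 2772 + 2376 = 5940.

5940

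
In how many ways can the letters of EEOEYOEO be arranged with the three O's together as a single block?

Treat the 3 copies of O as a single block. The multiset to arrange is then {OOO, E, E, E, E, Y}, 6 items in all.
That gives (6)!/(4!) = 30 arrangements.

30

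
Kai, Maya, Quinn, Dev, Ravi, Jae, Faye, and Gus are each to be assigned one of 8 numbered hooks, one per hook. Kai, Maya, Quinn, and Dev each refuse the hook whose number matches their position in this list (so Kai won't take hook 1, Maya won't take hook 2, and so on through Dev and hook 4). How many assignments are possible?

Let Aᵢ (for 1 ≤ i ≤ 4) be the placements that put person i in their forbidden hook. Any j of these fix j positions, leaving (8−j)! ways to fill the rest, and there are C(4,j) ways to pick which j.
By inclusion–exclusion, the number of valid placements is Σ_{j=0}^{4} (−1)^j C(4,j)·(8−j)!.
Computing: 40320 − 20160 + 4320 − 480 + 24 = 24024.

24024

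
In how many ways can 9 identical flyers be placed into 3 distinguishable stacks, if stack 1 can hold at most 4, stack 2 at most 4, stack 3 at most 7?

22

Without the upper bounds there are C(11,2) = 55 ways to split 9 among 3 stacks.
Subtract solutions that violate a single cap (substitute x_i' = x_i − (cap_i+1)): x_1 ≥ 5 gives C(6,2) = 15; x_2 ≥ 5 gives C(6,2) = 15; x_3 ≥ 8 gives C(3,2) = 3. Together 33.
No two caps can be exceeded simultaneously, so the pair terms are all 0.
By inclusion–exclusion the count is 55 − 33 + 0 = 22.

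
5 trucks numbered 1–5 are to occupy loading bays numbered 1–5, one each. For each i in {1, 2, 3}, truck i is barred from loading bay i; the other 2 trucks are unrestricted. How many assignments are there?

Let Aᵢ (for i ∈ {1, 2, 3}) be the placements that put truck i in its forbidden loading bay. Any j of these fix j positions, leaving (5−j)! ways to fill the rest, and there are C(3,j) ways to pick which j.
By inclusion–exclusion, the number of valid placements is Σ_{j=0}^{3} (−1)^j C(3,j)·(5−j)!.
Computing: 120 − 72 + 18 − 2 = 64.

64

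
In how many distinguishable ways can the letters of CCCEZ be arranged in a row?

20

The 5 letters of CCCEZ have repeats: C appearing 3 times.
So there are 5! / (3!) = 20 distinguishable arrangements.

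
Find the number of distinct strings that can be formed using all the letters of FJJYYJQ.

Letter multiplicities in FJJYYJQ: F×1, J×3, Q×1, Y×2.
So there are 7! / (3!·2!) = 420 distinguishable arrangements.

420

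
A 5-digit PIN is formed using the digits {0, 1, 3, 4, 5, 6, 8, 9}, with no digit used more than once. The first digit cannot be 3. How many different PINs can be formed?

The first digit has 8−1 = 7 choices (anything except 3).
The remaining 4 digits are filled from the other 7 symbols without repetition: 7 × 6 × 5 × 4 = 840.
Total: 7 × 840 = 5880.

5880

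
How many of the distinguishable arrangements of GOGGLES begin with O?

Fix O in the first position and arrange the remaining 6 letters.
Those 6 letters have G appearing 3 times, giving (6)!/(3!) = 120.

120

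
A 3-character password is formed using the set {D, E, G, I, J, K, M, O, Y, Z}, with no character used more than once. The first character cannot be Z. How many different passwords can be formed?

648

The first character has 10−1 = 9 choices (anything except Z).
The remaining 2 characters are filled from the other 9 symbols without repetition: 9 × 8 = 72.
Total: 9 × 72 = 648.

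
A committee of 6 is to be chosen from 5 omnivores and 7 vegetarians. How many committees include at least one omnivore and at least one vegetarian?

917

Unrestricted: C(12,6) = 924 ways to pick any 6 of the 12.
Selections missing a whole group: no omnivores → C(7,6) = 7; no vegetarians → C(5,6) = 0.
Both groups omitted at once is impossible, so 924 − 7 = 917.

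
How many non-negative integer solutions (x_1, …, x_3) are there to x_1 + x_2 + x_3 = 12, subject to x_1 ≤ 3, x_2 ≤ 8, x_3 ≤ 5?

By stars and bars, unrestricted non-negative solutions to x_1+…+x_3 = 12 number C(12+2,2) = 91.
Subtract solutions that violate a single cap (substitute x_i' = x_i − (cap_i+1)): x_1 ≥ 4 gives C(10,2) = 45; x_2 ≥ 9 gives C(5,2) = 10; x_3 ≥ 6 gives C(8,2) = 28. Together 83.
Add back pairs where two caps are both exceeded: 0 + 6 + 0 = 6.
By inclusion–exclusion the count is 91 − 83 + 6 = 14.

14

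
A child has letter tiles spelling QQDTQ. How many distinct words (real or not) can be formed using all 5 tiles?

20

Letter multiplicities in QQDTQ: D×1, Q×3, T×1.
So there are 5! / (3!) = 20 distinguishable arrangements.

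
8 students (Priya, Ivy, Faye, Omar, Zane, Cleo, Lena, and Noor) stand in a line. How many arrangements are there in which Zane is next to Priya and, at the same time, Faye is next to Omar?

Treat {Zane,Priya} as one block (2 orders) and {Faye,Omar} as another (2 orders).
That leaves 6 units to arrange: 2 × 2 × 6! = 4 × 720 = 2880.

2880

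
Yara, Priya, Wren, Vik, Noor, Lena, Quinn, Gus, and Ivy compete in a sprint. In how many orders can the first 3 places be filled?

This is an ordered selection of 3 from 9: P(9,3).
That gives 9 × 8 × 7 = 504.

504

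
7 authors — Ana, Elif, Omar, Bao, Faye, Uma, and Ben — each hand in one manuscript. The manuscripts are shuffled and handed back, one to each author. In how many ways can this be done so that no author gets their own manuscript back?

Count assignments avoiding every fixed point. For any j of the 7 authors fixed to their own manuscript, the other 7−j can be arranged in (7−j)! ways.
By inclusion–exclusion this is Σ_{j=0}^{7} (−1)^j C(7,j)·(7−j)!.
Computing: 5040 − 5040 + 2520 − 840 + 210 − 42 + 7 − 1 = 1854.

1854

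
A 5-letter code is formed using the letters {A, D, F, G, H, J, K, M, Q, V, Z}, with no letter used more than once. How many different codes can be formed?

55440

With no repetition, fill the 5 letters in order: 11 choices, then 10, down to 7.
11 × 10 × 9 × 8 × 7 = 55440.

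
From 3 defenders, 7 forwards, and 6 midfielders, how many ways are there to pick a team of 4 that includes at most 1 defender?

Split by how many defenders are chosen (0 through 1).
Sum: C(3,0)·C(13,4) + C(3,1)·C(13,3) = 715 + 858 = 1573.

1573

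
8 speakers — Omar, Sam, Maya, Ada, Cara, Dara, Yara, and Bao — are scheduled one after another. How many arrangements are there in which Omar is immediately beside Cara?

Glue Omar and Cara into one block (2 internal orders), leaving 7 units to arrange in a row.
That gives 2 × 7! = 2 × 5040 = 10080.

10080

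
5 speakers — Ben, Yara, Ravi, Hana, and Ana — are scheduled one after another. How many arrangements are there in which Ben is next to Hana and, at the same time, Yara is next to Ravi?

24

Treat {Ben,Hana} as one block (2 orders) and {Yara,Ravi} as another (2 orders).
That leaves 3 units to arrange: 2 × 2 × 3! = 4 × 6 = 24.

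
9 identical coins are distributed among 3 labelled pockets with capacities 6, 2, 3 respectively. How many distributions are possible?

Without the upper bounds there are C(11,2) = 55 ways to split 9 among 3 pockets.
Subtract solutions that violate a single cap (substitute x_i' = x_i − (cap_i+1)): x_1 ≥ 7 gives C(4,2) = 6; x_2 ≥ 3 gives C(8,2) = 28; x_3 ≥ 4 gives C(7,2) = 21. Together 55.
Add back pairs where two caps are both exceeded: 0 + 0 + 6 = 6.
By inclusion–exclusion the count is 55 − 55 + 6 = 6.

6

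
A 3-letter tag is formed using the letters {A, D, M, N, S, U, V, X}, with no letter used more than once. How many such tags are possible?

336

Choose and order 3 of the 8 symbols: the first letter has 8 options, the next 7, then 6.
8 × 7 × 6 = 336.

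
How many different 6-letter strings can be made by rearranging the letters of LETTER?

180

The 6 letters of LETTER have repeats: E appearing twice and T appearing twice.
The number of distinct arrangements is 6!/(2!·2!) = 720/4 = 180.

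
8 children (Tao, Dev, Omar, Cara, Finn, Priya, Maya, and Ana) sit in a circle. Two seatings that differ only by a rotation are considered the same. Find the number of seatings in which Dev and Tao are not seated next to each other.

3600

All circular seatings of 8 people number (7)! = 5040.
Those with Dev next to Tao: fuse the pair into one unit and seat 7 units around a circle — 2·(6)! = 1440.
Subtracting, 5040 − 1440 = 3600.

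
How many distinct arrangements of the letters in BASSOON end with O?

360

With the last slot taken by O, it remains to arrange the other 6 letters (BASSON).
Those 6 letters have S appearing twice, giving (6)!/(2!) = 360.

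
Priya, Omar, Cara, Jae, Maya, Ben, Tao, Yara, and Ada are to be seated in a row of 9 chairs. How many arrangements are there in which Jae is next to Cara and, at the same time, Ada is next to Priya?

Treat {Jae,Cara} as one block (2 orders) and {Ada,Priya} as another (2 orders).
That leaves 7 units to arrange: 2 × 2 × 7! = 4 × 5040 = 20160.

20160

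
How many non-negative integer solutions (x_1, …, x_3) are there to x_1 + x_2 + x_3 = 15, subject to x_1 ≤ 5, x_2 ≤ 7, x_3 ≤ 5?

6

Without the upper bounds there are C(17,2) = 136 ways to split 15 among 3 variables.
Subtract solutions that violate a single cap (substitute x_i' = x_i − (cap_i+1)): x_1 ≥ 6 gives C(11,2) = 55; x_2 ≥ 8 gives C(9,2) = 36; x_3 ≥ 6 gives C(11,2) = 55. Together 146.
Add back pairs where two caps are both exceeded: 3 + 10 + 3 = 16.
By inclusion–exclusion the count is 136 − 146 + 16 = 6.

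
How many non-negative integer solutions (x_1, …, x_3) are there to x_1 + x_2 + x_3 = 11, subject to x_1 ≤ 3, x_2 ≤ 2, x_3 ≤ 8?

By stars and bars, unrestricted non-negative solutions to x_1+…+x_3 = 11 number C(11+2,2) = 78.
Subtract solutions that violate a single cap (substitute x_i' = x_i − (cap_i+1)): x_1 ≥ 4 gives C(9,2) = 36; x_2 ≥ 3 gives C(10,2) = 45; x_3 ≥ 9 gives C(4,2) = 6. Together 87.
Add back pairs where two caps are both exceeded: 15 + 0 + 0 = 15.
By inclusion–exclusion the count is 78 − 87 + 15 = 6.

6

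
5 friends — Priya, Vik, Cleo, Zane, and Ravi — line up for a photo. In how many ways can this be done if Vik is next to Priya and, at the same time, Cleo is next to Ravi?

24

Treat {Vik,Priya} as one block (2 orders) and {Cleo,Ravi} as another (2 orders).
That leaves 3 units to arrange: 2 × 2 × 3! = 4 × 6 = 24.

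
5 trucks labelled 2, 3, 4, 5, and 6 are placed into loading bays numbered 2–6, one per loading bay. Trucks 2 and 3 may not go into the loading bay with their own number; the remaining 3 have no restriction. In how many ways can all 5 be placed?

Let Aᵢ (for i ∈ {2, 3}) be the placements that put truck i in its forbidden loading bay. Any j of these fix j positions, leaving (5−j)! ways to fill the rest, and there are C(2,j) ways to pick which j.
By inclusion–exclusion, the number of valid placements is Σ_{j=0}^{2} (−1)^j C(2,j)·(5−j)!.
Computing: 120 − 48 + 6 = 78.

78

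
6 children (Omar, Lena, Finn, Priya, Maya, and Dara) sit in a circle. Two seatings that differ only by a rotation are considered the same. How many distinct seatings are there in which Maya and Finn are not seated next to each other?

72

Without the restriction there are (5)! = 120 seatings.
Those with Maya next to Finn: fuse the pair into one unit and seat 5 units around a circle — 2·(4)! = 48.
Subtracting, 120 − 48 = 72.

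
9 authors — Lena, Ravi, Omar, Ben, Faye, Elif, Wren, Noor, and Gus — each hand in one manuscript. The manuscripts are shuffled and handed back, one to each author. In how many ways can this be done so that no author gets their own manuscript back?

Count assignments avoiding every fixed point. For any j of the 9 authors fixed to their own manuscript, the other 9−j can be arranged in (9−j)! ways.
By inclusion–exclusion this is Σ_{j=0}^{9} (−1)^j C(9,j)·(9−j)!.
Computing: 362880 − 362880 + 181440 − 60480 + 15120 − 3024 + 504 − 72 + 9 − 1 = 133496.

133496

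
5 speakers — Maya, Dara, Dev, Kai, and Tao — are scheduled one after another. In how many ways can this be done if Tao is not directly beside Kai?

There are 5! = 120 arrangements in all. If Tao and Kai are adjacent, merging them into one block gives 2·(4)! = 48 arrangements.
Complementary counting: 120 − 48 = 72.

72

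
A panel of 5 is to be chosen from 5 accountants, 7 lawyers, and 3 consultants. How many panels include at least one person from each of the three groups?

Total 5-person selections from all 15: C(15,5) = 3003.
Subtract selections that omit an entire group: no accountants → C(10,5) = 252; no lawyers → C(8,5) = 56; no consultants → C(12,5) = 792.
Add back selections omitting two groups (i.e. drawn from a single group): C(5,5) + C(7,5) + C(3,5) = 22.
By inclusion–exclusion: 3003 − 1100 + 22 = 1925.

1925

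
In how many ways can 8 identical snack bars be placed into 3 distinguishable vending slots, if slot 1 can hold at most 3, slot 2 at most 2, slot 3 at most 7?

11

Without the upper bounds there are C(10,2) = 45 ways to split 8 among 3 vending slots.
Subtract solutions that violate a single cap (substitute x_i' = x_i − (cap_i+1)): x_1 ≥ 4 gives C(6,2) = 15; x_2 ≥ 3 gives C(7,2) = 21; x_3 ≥ 8 gives C(2,2) = 1. Together 37.
Add back pairs where two caps are both exceeded: 3 + 0 + 0 = 3.
By inclusion–exclusion the count is 45 − 37 + 3 = 11.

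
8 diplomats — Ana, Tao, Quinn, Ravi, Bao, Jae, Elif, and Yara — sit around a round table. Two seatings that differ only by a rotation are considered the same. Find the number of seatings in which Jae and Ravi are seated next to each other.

Glue Jae and Ravi into a block (2 internal orders). Seating 7 units around a circle gives (6)! arrangements.
So 2 × (6)! = 2 × 720 = 1440.

1440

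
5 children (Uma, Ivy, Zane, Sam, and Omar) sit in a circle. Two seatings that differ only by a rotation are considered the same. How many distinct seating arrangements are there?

24

Around a circle, 5 distinct people have 5!/5 = (4)! = 24 rotationally distinct seatings.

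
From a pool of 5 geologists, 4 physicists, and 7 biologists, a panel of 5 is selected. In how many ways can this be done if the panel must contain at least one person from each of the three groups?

3010

With no constraint there are C(16,5) = 4368 possible selections.
Subtract selections that omit an entire group: no geologists → C(11,5) = 462; no physicists → C(12,5) = 792; no biologists → C(9,5) = 126.
Add back selections omitting two groups (i.e. drawn from a single group): C(5,5) + C(4,5) + C(7,5) = 22.
By inclusion–exclusion: 4368 − 1380 + 22 = 3010.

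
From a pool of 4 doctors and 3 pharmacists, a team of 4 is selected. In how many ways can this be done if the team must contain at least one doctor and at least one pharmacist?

Total 4-person selections from all 7: C(7,4) = 35.
Selections missing a whole group: no doctors → C(3,4) = 0; no pharmacists → C(4,4) = 1.
Both groups omitted at once is impossible, so 35 − 1 = 34.

34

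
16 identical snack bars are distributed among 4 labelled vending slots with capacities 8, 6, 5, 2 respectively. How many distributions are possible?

46

Without the upper bounds there are C(19,3) = 969 ways to split 16 among 4 vending slots.
Subtract solutions that violate a single cap (substitute x_i' = x_i − (cap_i+1)): x_1 ≥ 9 gives C(10,3) = 120; x_2 ≥ 7 gives C(12,3) = 220; x_3 ≥ 6 gives C(13,3) = 286; x_4 ≥ 3 gives C(16,3) = 560. Together 1186.
Add back pairs where two caps are both exceeded: 1 + 4 + 35 + 20 + 84 + 120 = 264.
Subtract triples: 0 + 0 + 0 + 1 = 1.
By inclusion–exclusion the count is 969 − 1186 + 264 − 1 = 46.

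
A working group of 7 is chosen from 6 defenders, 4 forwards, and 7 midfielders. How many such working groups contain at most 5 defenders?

19437

Split by how many defenders are chosen (0 through 5).
Sum: C(6,0)·C(11,7) + C(6,1)·C(11,6) + C(6,2)·C(11,5) + C(6,3)·C(11,4) + C(6,4)·C(11,3) + C(6,5)·C(11,2) = 330 + 2772 + 6930 + 6600 + 2475 + 330 = 19437.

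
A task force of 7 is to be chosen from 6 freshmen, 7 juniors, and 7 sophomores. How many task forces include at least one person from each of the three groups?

70658

Unrestricted: C(20,7) = 77520 ways to pick any 7 of the 20.
Subtract selections that omit an entire group: no freshmen → C(14,7) = 3432; no juniors → C(13,7) = 1716; no sophomores → C(13,7) = 1716.
Add back selections omitting two groups (i.e. drawn from a single group): C(6,7) + C(7,7) + C(7,7) = 2.
By inclusion–exclusion: 77520 − 6864 + 2 = 70658.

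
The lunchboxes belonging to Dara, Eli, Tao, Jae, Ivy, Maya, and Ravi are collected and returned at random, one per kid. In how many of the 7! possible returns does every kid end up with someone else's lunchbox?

Count assignments avoiding every fixed point. For any j of the 7 kids fixed to their own lunchbox, the other 7−j can be arranged in (7−j)! ways.
By inclusion–exclusion this is Σ_{j=0}^{7} (−1)^j C(7,j)·(7−j)!.
Computing: 5040 − 5040 + 2520 − 840 + 210 − 42 + 7 − 1 = 1854.

1854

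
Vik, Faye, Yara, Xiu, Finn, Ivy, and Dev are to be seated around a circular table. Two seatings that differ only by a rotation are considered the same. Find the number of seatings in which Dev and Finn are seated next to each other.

240

Treat {Dev, Finn} as one unit (2 internal orders) and seat the resulting 6 units around the table: (5)! circular arrangements.
So 2 × (5)! = 2 × 120 = 240.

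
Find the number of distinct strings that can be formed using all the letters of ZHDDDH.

Letter multiplicities in ZHDDDH: D×3, H×2, Z×1.
So there are 6! / (3!·2!) = 60 distinguishable arrangements.

60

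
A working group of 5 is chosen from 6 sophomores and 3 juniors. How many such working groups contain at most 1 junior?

51

Split by how many juniors are chosen (0 through 1).
Sum: C(3,0)·C(6,5) + C(3,1)·C(6,4) = 6 + 45 = 51.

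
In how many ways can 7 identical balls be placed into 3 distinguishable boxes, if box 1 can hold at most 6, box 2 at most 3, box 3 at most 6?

24

Ignoring the caps, the number of non-negative solutions to x_1+…+x_3 = 7 is C(9,2) = 36.
Subtract solutions that violate a single cap (substitute x_i' = x_i − (cap_i+1)): x_1 ≥ 7 gives C(2,2) = 1; x_2 ≥ 4 gives C(5,2) = 10; x_3 ≥ 7 gives C(2,2) = 1. Together 12.
No two caps can be exceeded simultaneously, so the pair terms are all 0.
By inclusion–exclusion the count is 36 − 12 + 0 = 24.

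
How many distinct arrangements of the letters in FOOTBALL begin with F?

Fix F in the first position and arrange the remaining 7 letters.
Those 7 letters have L appearing twice and O appearing twice, giving (7)!/(2!·2!) = 1260.

1260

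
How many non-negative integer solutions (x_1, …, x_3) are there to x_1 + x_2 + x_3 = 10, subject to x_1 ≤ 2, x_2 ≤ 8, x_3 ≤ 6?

Without the upper bounds there are C(12,2) = 66 ways to split 10 among 3 variables.
Subtract solutions that violate a single cap (substitute x_i' = x_i − (cap_i+1)): x_1 ≥ 3 gives C(9,2) = 36; x_2 ≥ 9 gives C(3,2) = 3; x_3 ≥ 7 gives C(5,2) = 10. Together 49.
Add back pairs where two caps are both exceeded: 0 + 1 + 0 = 1.
By inclusion–exclusion the count is 66 − 49 + 1 = 18.

18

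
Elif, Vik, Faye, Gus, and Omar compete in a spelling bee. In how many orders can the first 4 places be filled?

120

There are 5 choices for 1st place, 4 for 2nd, and so on down to 2 for position 4.
That gives 5 × 4 × 3 × 2 = 120.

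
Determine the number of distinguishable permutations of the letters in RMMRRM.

RMMRRM has 6 letters with M appearing 3 times and R appearing 3 times.
So there are 6! / (3!·3!) = 20 distinguishable arrangements.

20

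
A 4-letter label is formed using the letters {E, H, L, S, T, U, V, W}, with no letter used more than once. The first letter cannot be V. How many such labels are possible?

1470

The first letter has 8−1 = 7 choices (anything except V).
The remaining 3 letters are filled from the other 7 symbols without repetition: 7 × 6 × 5 = 210.
Total: 7 × 210 = 1470.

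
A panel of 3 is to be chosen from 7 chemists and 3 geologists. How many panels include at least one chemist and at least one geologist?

84

With no constraint there are C(10,3) = 120 possible selections.
Selections missing a whole group: no chemists → C(3,3) = 1; no geologists → C(7,3) = 35.
Both groups omitted at once is impossible, so 120 − 36 = 84.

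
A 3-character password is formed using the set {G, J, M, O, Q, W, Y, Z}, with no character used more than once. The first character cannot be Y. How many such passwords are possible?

The first character has 8−1 = 7 choices (anything except Y).
The remaining 2 characters are filled from the other 7 symbols without repetition: 7 × 6 = 42.
Total: 7 × 42 = 294.

294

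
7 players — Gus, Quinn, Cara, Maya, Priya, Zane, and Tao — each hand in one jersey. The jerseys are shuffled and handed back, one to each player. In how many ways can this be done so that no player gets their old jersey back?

Let Aᵢ be the assignments in which player i gets their old jersey. We want the size of the complement of A₁∪…∪A_7.
By inclusion–exclusion this is Σ_{j=0}^{7} (−1)^j C(7,j)·(7−j)!.
Computing: 5040 − 5040 + 2520 − 840 + 210 − 42 + 7 − 1 = 1854.

1854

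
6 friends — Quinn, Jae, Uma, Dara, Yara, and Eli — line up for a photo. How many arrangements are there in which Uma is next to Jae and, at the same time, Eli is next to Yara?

Treat {Uma,Jae} as one block (2 orders) and {Eli,Yara} as another (2 orders).
That leaves 4 units to arrange: 2 × 2 × 4! = 4 × 24 = 96.

96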